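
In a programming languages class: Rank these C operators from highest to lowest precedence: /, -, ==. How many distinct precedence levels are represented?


Looking up precedence for each operator:
  / -> precedence 6
  - -> precedence 5
  == -> precedence 3
Sorted highest to lowest: /, -, ==
Distinct precedence values: [6, 5, 3]
Number of distinct levels: 3

3


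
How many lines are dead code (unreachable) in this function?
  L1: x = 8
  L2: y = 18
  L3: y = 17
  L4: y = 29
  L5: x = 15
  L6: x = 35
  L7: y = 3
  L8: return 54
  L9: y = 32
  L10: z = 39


Analyzing control flow:
  L1: reachable (before return)
  L2: reachable (before return)
  L3: reachable (before return)
  L4: reachable (before return)
  L5: reachable (before return)
  L6: reachable (before return)
  L7: reachable (before return)
  L8: reachable (return statement)
  L9: DEAD (after return at L8)
  L10: DEAD (after return at L8)
Return at L8, total lines = 10
Dead lines: L9 through L10
Count: 2

2


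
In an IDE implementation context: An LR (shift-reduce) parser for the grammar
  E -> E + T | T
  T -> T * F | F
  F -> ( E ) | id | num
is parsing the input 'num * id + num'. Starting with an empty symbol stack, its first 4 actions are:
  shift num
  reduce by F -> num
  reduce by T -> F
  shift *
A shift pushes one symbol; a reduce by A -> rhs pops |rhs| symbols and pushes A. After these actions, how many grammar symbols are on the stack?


Tracking the symbol stack through each action:
  Action 1: shift 'num' : push -> stack = [num] (size 1)
  Action 2: reduce by F -> num : pop 1, push F -> stack = [F] (size 1)
  Action 3: reduce by T -> F : pop 1, push T -> stack = [T] (size 1)
  Action 4: shift '*' : push -> stack = [T, *] (size 2)
Final stack size: 2

2


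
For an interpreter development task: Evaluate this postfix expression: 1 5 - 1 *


Processing tokens left to right:
Push 1, Push 5
Pop 1 and 5, compute 1 - 5 = -4, push -4
Push 1
Pop -4 and 1, compute -4 * 1 = -4, push -4
Stack result: -4

-4


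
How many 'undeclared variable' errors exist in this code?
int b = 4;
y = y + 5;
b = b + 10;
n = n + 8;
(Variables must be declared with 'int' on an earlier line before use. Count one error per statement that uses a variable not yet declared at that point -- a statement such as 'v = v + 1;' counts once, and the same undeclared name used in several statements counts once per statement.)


Scanning code line by line:
  Line 1: declare 'b' -> declared = ['b']
  Line 2: use 'y' -> ERROR (undeclared)
  Line 3: use 'b' -> OK (declared)
  Line 4: use 'n' -> ERROR (undeclared)
Total undeclared variable errors: 2

2


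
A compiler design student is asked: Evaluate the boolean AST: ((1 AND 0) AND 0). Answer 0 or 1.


Step 1: Evaluate inner node
  1 AND 0 = 0
Step 2: Evaluate root node
  0 AND 0 = 0

0


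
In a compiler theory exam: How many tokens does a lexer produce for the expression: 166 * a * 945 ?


Scanning '166 * a * 945'
Token 1: '166' -> integer_literal
Token 2: '*' -> operator
Token 3: 'a' -> identifier
Token 4: '*' -> operator
Token 5: '945' -> integer_literal
Total tokens: 5

5


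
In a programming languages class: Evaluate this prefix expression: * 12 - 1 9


Parsing prefix expression: * 12 - 1 9
Step 1: Innermost operation '- 1 9'
  1 - 9 = -8
Step 2: Outer operation '* 12 [-8]'
  12 * -8 = -96

-96


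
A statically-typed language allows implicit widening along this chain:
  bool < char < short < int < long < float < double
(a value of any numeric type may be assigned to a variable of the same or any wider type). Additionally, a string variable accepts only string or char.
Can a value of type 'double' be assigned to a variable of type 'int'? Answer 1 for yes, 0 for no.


Target variable type: int
Source value type: double
Numeric ranks: double=6, int=3
Widening allowed iff rank(source) <= rank(target): 6 <= 3? No
Result: 0

0


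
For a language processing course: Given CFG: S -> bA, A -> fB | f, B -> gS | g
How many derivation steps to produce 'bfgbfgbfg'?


Grammar: S -> bA, A -> fB | f, B -> gS | g
Deriving 'bfgbfgbfg':
Step 1: S -> bA => bA
Step 2: A -> fB => bfB
Step 3: B -> gS => bfgS
Step 4: S -> bA => bfgbA
Step 5: A -> fB => bfgbfB
Step 6: B -> gS => bfgbfgS
Step 7: S -> bA => bfgbfgbA
Step 8: A -> fB => bfgbfgbfB
Step 9: B -> g => bfgbfgbfg
Total derivation steps: 9

9


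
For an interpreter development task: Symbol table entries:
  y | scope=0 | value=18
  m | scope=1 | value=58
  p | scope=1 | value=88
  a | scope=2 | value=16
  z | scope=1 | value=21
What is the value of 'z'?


Searching symbol table for 'z':
  y | scope=0 | value=18
  m | scope=1 | value=58
  p | scope=1 | value=88
  a | scope=2 | value=16
  z | scope=1 | value=21 <- MATCH
Found 'z' at scope 1 with value 21

21


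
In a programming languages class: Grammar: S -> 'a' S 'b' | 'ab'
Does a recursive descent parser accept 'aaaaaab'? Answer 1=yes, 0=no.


Grammar accepts strings of the form a^n b^n (n >= 1)
Word: 'aaaaaab'
Counting: 6 a's and 1 b's
Check: 6 == 1? No
Mismatch: a-count != b-count
Rejected

0


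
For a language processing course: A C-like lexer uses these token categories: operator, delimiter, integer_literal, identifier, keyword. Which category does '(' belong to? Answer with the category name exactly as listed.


Token: '('
Checking categories:
  identifier: no
  integer_literal: no
  operator: no
  keyword: no
  delimiter: YES
Category: delimiter

delimiter


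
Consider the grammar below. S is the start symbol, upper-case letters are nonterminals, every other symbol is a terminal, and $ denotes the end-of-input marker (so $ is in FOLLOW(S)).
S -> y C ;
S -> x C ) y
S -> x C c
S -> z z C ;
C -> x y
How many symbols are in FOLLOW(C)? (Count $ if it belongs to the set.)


S is the start symbol and does not occur in any rule body, so FOLLOW(S) = {$}.
Examining every occurrence of C in a rule body:
  S -> y C ; : C is followed by terminal ';' -> add ';'
  S -> x C ) y : C is followed by terminal ')' -> add ')'
  S -> x C c : C is followed by terminal 'c' -> add 'c'
  S -> z z C ; : C is followed by terminal ';' -> add ';' (already in the set)
  C -> x y : C does not occur in the body -> contributes nothing
FOLLOW(C) = {), ;, c}
Count: 3

3


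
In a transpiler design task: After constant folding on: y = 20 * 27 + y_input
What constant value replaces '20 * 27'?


Identifying constant sub-expression:
  Original: y = 20 * 27 + y_input
  20 and 27 are both compile-time constants
  Evaluating: 20 * 27 = 540
  After folding: y = 540 + y_input

540


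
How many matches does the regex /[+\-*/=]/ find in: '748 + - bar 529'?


Pattern: /[+\-*/=]/ (operators)
Input: '748 + - bar 529'
Scanning for matches:
  Match 1: '+'
  Match 2: '-'
Total matches: 2

2


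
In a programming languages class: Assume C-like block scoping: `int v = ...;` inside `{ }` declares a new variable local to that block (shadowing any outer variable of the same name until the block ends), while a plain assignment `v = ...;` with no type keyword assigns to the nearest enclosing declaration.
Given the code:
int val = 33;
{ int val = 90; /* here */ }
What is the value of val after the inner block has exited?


Analyzing scoping rules:
Outer scope: declares val = 33
Inner block: 'int val = 90;' declares a NEW val that shadows the outer one
When the block exits the inner val goes out of scope; the outer val was never modified -> 33
Result: 33

33


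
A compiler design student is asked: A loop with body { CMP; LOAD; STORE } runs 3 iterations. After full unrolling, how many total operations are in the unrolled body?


Loop body operations: CMP, LOAD, STORE (3 ops per iteration)
Unrolling 3 iterations:
  Iteration 1: CMP, LOAD, STORE (3 ops)
  Iteration 2: CMP, LOAD, STORE (3 ops)
  Iteration 3: CMP, LOAD, STORE (3 ops)
Total: 3 iterations * 3 ops/iter = 9 operations

9


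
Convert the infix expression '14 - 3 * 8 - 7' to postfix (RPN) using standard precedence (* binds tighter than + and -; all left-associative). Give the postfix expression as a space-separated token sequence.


Applying the shunting-yard algorithm:
  Operand 14 -> output
  Push '-' onto operator stack -> op-stack: [-]
  Operand 3 -> output
  Push '*' onto operator stack -> op-stack: [-, *]
  Operand 8 -> output
  See '-' (prec 1); top '*' (prec 2) >= it -> pop '*' to output
  See '-' (prec 1); top '-' (prec 1) >= it -> pop '-' to output
  Push '-' onto operator stack -> op-stack: [-]
  Operand 7 -> output
  End of input: pop '-' to output
Postfix result: 14 3 8 * - 7 -

14 3 8 * - 7 -


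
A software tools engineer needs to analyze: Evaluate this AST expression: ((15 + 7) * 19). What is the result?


Expression: ((15 + 7) * 19)
Evaluating step by step:
  15 + 7 = 22
  22 * 19 = 418
Result: 418

418


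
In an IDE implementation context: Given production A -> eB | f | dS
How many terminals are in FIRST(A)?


Production: A -> eB | f | dS
Examining each alternative for leading terminals:
  A -> eB : first terminal = 'e'
  A -> f : first terminal = 'f'
  A -> dS : first terminal = 'd'
FIRST(A) = {d, e, f}
Count: 3

3


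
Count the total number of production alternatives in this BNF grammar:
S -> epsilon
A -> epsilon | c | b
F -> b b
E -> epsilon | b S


Counting alternatives per rule:
  S: 1 alternative(s)
  A: 3 alternative(s)
  F: 1 alternative(s)
  E: 2 alternative(s)
Sum: 1 + 3 + 1 + 2 = 7

7


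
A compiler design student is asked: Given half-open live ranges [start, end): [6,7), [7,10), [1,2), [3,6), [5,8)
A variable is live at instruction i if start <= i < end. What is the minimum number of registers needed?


Live ranges:
  Var0: [6, 7)
  Var1: [7, 10)
  Var2: [1, 2)
  Var3: [3, 6)
  Var4: [5, 8)
Sweep-line events (position, delta, active):
  pos=1 start -> active=1
  pos=2 end -> active=0
  pos=3 start -> active=1
  pos=5 start -> active=2
  pos=6 end -> active=1
  pos=6 start -> active=2
  pos=7 end -> active=1
  pos=7 start -> active=2
  pos=8 end -> active=1
  pos=10 end -> active=0
Maximum simultaneous active: 2
Minimum registers needed: 2

2


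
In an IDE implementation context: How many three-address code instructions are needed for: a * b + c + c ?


Expression: a * b + c + c
Generating three-address code (respecting * over +/- precedence):
  Instruction 1: t1 = a * b
  Instruction 2: t2 = t1 + c
  Instruction 3: t3 = t2 + c
Total instructions: 3

3


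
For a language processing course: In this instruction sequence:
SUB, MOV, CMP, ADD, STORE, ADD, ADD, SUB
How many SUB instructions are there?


Scanning instruction sequence for SUB:
  Position 1: SUB <- MATCH
  Position 2: MOV
  Position 3: CMP
  Position 4: ADD
  Position 5: STORE
  Position 6: ADD
  Position 7: ADD
  Position 8: SUB <- MATCH
Matches at positions: [1, 8]
Total SUB count: 2

2


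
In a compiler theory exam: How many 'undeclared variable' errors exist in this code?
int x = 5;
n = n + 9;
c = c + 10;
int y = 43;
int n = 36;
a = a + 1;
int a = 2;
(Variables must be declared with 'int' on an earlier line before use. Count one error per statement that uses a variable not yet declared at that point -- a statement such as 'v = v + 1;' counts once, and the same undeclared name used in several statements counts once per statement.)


Scanning code line by line:
  Line 1: declare 'x' -> declared = ['x']
  Line 2: use 'n' -> ERROR (undeclared)
  Line 3: use 'c' -> ERROR (undeclared)
  Line 4: declare 'y' -> declared = ['x', 'y']
  Line 5: declare 'n' -> declared = ['n', 'x', 'y']
  Line 6: use 'a' -> ERROR (undeclared)
  Line 7: declare 'a' -> declared = ['a', 'n', 'x', 'y']
Total undeclared variable errors: 3

3


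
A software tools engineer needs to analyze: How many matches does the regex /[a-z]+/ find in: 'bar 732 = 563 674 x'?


Pattern: /[a-z]+/ (identifiers)
Input: 'bar 732 = 563 674 x'
Scanning for matches:
  Match 1: 'bar'
  Match 2: 'x'
Total matches: 2

2


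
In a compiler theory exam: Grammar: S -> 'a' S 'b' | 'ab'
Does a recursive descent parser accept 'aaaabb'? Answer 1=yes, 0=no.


Grammar accepts strings of the form a^n b^n (n >= 1)
Word: 'aaaabb'
Counting: 4 a's and 2 b's
Check: 4 == 2? No
Mismatch: a-count != b-count
Rejected

0


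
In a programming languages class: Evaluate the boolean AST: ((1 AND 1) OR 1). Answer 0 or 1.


Step 1: Evaluate inner node
  1 AND 1 = 1
Step 2: Evaluate root node
  1 OR 1 = 1

1


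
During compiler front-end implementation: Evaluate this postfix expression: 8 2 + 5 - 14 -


Processing tokens left to right:
Push 8, Push 2
Pop 8 and 2, compute 8 + 2 = 10, push 10
Push 5
Pop 10 and 5, compute 10 - 5 = 5, push 5
Push 14
Pop 5 and 14, compute 5 - 14 = -9, push -9
Stack result: -9

-9


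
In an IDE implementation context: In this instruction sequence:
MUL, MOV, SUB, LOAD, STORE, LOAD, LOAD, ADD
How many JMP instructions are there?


Scanning instruction sequence for JMP:
  Position 1: MUL
  Position 2: MOV
  Position 3: SUB
  Position 4: LOAD
  Position 5: STORE
  Position 6: LOAD
  Position 7: LOAD
  Position 8: ADD
Matches at positions: []
Total JMP count: 0

0


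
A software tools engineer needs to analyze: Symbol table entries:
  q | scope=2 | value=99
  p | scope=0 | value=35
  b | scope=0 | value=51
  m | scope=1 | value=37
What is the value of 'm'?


Searching symbol table for 'm':
  q | scope=2 | value=99
  p | scope=0 | value=35
  b | scope=0 | value=51
  m | scope=1 | value=37 <- MATCH
Found 'm' at scope 1 with value 37

37


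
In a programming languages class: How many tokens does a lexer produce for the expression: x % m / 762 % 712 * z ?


Scanning 'x % m / 762 % 712 * z'
Token 1: 'x' -> identifier
Token 2: '%' -> operator
Token 3: 'm' -> identifier
Token 4: '/' -> operator
Token 5: '762' -> integer_literal
Token 6: '%' -> operator
Token 7: '712' -> integer_literal
Token 8: '*' -> operator
Token 9: 'z' -> identifier
Total tokens: 9

9


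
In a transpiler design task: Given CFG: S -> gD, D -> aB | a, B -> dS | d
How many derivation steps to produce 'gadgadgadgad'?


Grammar: S -> gD, D -> aB | a, B -> dS | d
Deriving 'gadgadgadgad':
Step 1: S -> gD => gD
Step 2: D -> aB => gaB
Step 3: B -> dS => gadS
Step 4: S -> gD => gadgD
Step 5: D -> aB => gadgaB
Step 6: B -> dS => gadgadS
Step 7: S -> gD => gadgadgD
Step 8: D -> aB => gadgadgaB
Step 9: B -> dS => gadgadgadS
Step 10: S -> gD => gadgadgadgD
Step 11: D -> aB => gadgadgadgaB
Step 12: B -> d => gadgadgadgad
Total derivation steps: 12

12


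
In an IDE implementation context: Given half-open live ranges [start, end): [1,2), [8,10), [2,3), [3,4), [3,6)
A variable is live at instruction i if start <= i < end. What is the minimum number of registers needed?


Live ranges:
  Var0: [1, 2)
  Var1: [8, 10)
  Var2: [2, 3)
  Var3: [3, 4)
  Var4: [3, 6)
Sweep-line events (position, delta, active):
  pos=1 start -> active=1
  pos=2 end -> active=0
  pos=2 start -> active=1
  pos=3 end -> active=0
  pos=3 start -> active=1
  pos=3 start -> active=2
  pos=4 end -> active=1
  pos=6 end -> active=0
  pos=8 start -> active=1
  pos=10 end -> active=0
Maximum simultaneous active: 2
Minimum registers needed: 2

2


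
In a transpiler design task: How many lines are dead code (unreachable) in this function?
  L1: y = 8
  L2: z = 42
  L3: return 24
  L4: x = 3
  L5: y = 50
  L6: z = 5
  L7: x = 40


Analyzing control flow:
  L1: reachable (before return)
  L2: reachable (before return)
  L3: reachable (return statement)
  L4: DEAD (after return at L3)
  L5: DEAD (after return at L3)
  L6: DEAD (after return at L3)
  L7: DEAD (after return at L3)
Return at L3, total lines = 7
Dead lines: L4 through L7
Count: 4

4


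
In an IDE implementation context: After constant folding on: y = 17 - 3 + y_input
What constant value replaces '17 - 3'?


Identifying constant sub-expression:
  Original: y = 17 - 3 + y_input
  17 and 3 are both compile-time constants
  Evaluating: 17 - 3 = 14
  After folding: y = 14 + y_input

14


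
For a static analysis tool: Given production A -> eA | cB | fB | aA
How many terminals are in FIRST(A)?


Production: A -> eA | cB | fB | aA
Examining each alternative for leading terminals:
  A -> eA : first terminal = 'e'
  A -> cB : first terminal = 'c'
  A -> fB : first terminal = 'f'
  A -> aA : first terminal = 'a'
FIRST(A) = {a, c, e, f}
Count: 4

4


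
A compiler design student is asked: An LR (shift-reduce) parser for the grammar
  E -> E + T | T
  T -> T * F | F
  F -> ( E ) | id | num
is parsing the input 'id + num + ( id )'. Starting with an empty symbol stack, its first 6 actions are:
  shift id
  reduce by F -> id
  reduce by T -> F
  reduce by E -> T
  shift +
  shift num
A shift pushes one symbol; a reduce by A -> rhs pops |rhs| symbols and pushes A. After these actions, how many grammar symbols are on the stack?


Tracking the symbol stack through each action:
  Action 1: shift 'id' : push -> stack = [id] (size 1)
  Action 2: reduce by F -> id : pop 1, push F -> stack = [F] (size 1)
  Action 3: reduce by T -> F : pop 1, push T -> stack = [T] (size 1)
  Action 4: reduce by E -> T : pop 1, push E -> stack = [E] (size 1)
  Action 5: shift '+' : push -> stack = [E, +] (size 2)
  Action 6: shift 'num' : push -> stack = [E, +, num] (size 3)
Final stack size: 3

3


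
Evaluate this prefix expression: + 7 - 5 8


Parsing prefix expression: + 7 - 5 8
Step 1: Innermost operation '- 5 8'
  5 - 8 = -3
Step 2: Outer operation '+ 7 [-3]'
  7 + -3 = 4

4


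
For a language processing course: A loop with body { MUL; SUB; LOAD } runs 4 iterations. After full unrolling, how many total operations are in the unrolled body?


Loop body operations: MUL, SUB, LOAD (3 ops per iteration)
Unrolling 4 iterations:
  Iteration 1: MUL, SUB, LOAD (3 ops)
  Iteration 2: MUL, SUB, LOAD (3 ops)
  Iteration 3: MUL, SUB, LOAD (3 ops)
  Iteration 4: MUL, SUB, LOAD (3 ops)
Total: 4 iterations * 3 ops/iter = 12 operations

12


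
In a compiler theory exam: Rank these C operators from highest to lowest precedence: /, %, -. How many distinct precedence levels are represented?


Looking up precedence for each operator:
  / -> precedence 6
  % -> precedence 6
  - -> precedence 5
Sorted highest to lowest: /, %, -
Distinct precedence values: [6, 5]
Number of distinct levels: 2

2


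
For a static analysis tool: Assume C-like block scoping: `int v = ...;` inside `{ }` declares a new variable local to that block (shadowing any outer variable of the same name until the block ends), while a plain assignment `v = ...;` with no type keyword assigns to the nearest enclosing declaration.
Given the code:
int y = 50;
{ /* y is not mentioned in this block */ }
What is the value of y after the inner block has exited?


Analyzing scoping rules:
Outer scope: declares y = 50
Inner block: y is neither redeclared nor assigned -> unchanged
After the block -> 50
Result: 50

50


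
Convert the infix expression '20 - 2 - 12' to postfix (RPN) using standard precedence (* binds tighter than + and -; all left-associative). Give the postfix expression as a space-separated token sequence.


Applying the shunting-yard algorithm:
  Operand 20 -> output
  Push '-' onto operator stack -> op-stack: [-]
  Operand 2 -> output
  See '-' (prec 1); top '-' (prec 1) >= it -> pop '-' to output
  Push '-' onto operator stack -> op-stack: [-]
  Operand 12 -> output
  End of input: pop '-' to output
Postfix result: 20 2 - 12 -

20 2 - 12 -


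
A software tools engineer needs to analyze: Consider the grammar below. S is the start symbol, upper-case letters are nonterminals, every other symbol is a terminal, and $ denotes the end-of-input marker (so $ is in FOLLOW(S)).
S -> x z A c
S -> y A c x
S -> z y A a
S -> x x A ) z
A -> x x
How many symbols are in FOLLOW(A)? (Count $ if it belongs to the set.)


S is the start symbol and does not occur in any rule body, so FOLLOW(S) = {$}.
Examining every occurrence of A in a rule body:
  S -> x z A c : A is followed by terminal 'c' -> add 'c'
  S -> y A c x : A is followed by terminal 'c' -> add 'c' (already in the set)
  S -> z y A a : A is followed by terminal 'a' -> add 'a'
  S -> x x A ) z : A is followed by terminal ')' -> add ')'
  A -> x x : A does not occur in the body -> contributes nothing
FOLLOW(A) = {), a, c}
Count: 3

3


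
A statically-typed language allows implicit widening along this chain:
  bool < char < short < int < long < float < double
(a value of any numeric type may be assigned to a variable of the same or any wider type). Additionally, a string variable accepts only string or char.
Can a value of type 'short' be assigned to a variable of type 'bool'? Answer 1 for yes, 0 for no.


Target variable type: bool
Source value type: short
Numeric ranks: short=2, bool=0
Widening allowed iff rank(source) <= rank(target): 2 <= 0? No
Result: 0

0


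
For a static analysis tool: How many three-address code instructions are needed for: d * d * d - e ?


Expression: d * d * d - e
Generating three-address code (respecting * over +/- precedence):
  Instruction 1: t1 = d * d
  Instruction 2: t2 = t1 * d
  Instruction 3: t3 = t2 - e
Total instructions: 3

3


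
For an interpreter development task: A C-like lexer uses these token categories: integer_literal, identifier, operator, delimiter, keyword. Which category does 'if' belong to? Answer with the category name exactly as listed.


Token: 'if'
Checking categories:
  identifier: no
  integer_literal: no
  operator: no
  keyword: YES
  delimiter: no
Category: keyword

keyword


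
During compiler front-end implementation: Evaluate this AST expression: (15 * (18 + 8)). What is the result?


Expression: (15 * (18 + 8))
Evaluating step by step:
  18 + 8 = 26
  15 * 26 = 390
Result: 390

390


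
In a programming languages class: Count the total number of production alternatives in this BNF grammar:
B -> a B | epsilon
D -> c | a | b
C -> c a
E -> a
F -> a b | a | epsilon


Counting alternatives per rule:
  B: 2 alternative(s)
  D: 3 alternative(s)
  C: 1 alternative(s)
  E: 1 alternative(s)
  F: 3 alternative(s)
Sum: 2 + 3 + 1 + 1 + 3 = 10

10


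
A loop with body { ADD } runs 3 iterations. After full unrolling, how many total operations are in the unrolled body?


Loop body operations: ADD (1 op per iteration)
Unrolling 3 iterations:
  Iteration 1: ADD (1 ops)
  Iteration 2: ADD (1 ops)
  Iteration 3: ADD (1 ops)
Total: 3 iterations * 1 ops/iter = 3 operations

3


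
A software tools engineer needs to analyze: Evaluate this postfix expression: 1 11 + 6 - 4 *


Processing tokens left to right:
Push 1, Push 11
Pop 1 and 11, compute 1 + 11 = 12, push 12
Push 6
Pop 12 and 6, compute 12 - 6 = 6, push 6
Push 4
Pop 6 and 4, compute 6 * 4 = 24, push 24
Stack result: 24

24


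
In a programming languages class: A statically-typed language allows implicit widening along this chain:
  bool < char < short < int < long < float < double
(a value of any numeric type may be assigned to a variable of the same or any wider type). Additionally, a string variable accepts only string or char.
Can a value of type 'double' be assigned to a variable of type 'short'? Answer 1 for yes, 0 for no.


Target variable type: short
Source value type: double
Numeric ranks: double=6, short=2
Widening allowed iff rank(source) <= rank(target): 6 <= 2? No
Result: 0

0


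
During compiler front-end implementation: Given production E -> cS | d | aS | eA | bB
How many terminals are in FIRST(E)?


Production: E -> cS | d | aS | eA | bB
Examining each alternative for leading terminals:
  E -> cS : first terminal = 'c'
  E -> d : first terminal = 'd'
  E -> aS : first terminal = 'a'
  E -> eA : first terminal = 'e'
  E -> bB : first terminal = 'b'
FIRST(E) = {a, b, c, d, e}
Count: 5

5


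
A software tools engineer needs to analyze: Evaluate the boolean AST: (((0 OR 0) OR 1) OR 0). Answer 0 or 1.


Step 1: Evaluate inner node
  0 OR 0 = 0
Step 2: Evaluate next node
  0 OR 1 = 1
Step 3: Evaluate root node
  1 OR 0 = 1

1


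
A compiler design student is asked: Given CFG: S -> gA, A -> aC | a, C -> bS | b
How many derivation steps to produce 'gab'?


Grammar: S -> gA, A -> aC | a, C -> bS | b
Deriving 'gab':
Step 1: S -> gA => gA
Step 2: A -> aC => gaC
Step 3: C -> b => gab
Total derivation steps: 3

3


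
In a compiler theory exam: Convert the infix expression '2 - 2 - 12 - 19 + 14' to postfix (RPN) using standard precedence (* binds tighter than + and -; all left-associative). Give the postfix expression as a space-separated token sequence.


Applying the shunting-yard algorithm:
  Operand 2 -> output
  Push '-' onto operator stack -> op-stack: [-]
  Operand 2 -> output
  See '-' (prec 1); top '-' (prec 1) >= it -> pop '-' to output
  Push '-' onto operator stack -> op-stack: [-]
  Operand 12 -> output
  See '-' (prec 1); top '-' (prec 1) >= it -> pop '-' to output
  Push '-' onto operator stack -> op-stack: [-]
  Operand 19 -> output
  See '+' (prec 1); top '-' (prec 1) >= it -> pop '-' to output
  Push '+' onto operator stack -> op-stack: [+]
  Operand 14 -> output
  End of input: pop '+' to output
Postfix result: 2 2 - 12 - 19 - 14 +

2 2 - 12 - 19 - 14 +


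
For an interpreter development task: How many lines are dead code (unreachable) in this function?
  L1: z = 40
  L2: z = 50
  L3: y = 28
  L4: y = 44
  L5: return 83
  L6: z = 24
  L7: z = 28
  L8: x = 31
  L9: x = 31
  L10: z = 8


Analyzing control flow:
  L1: reachable (before return)
  L2: reachable (before return)
  L3: reachable (before return)
  L4: reachable (before return)
  L5: reachable (return statement)
  L6: DEAD (after return at L5)
  L7: DEAD (after return at L5)
  L8: DEAD (after return at L5)
  L9: DEAD (after return at L5)
  L10: DEAD (after return at L5)
Return at L5, total lines = 10
Dead lines: L6 through L10
Count: 5

5


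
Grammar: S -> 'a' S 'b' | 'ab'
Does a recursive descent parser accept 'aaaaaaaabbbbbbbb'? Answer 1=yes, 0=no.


Grammar accepts strings of the form a^n b^n (n >= 1)
Word: 'aaaaaaaabbbbbbbb'
Counting: 8 a's and 8 b's
Check: 8 == 8? Yes
Derivation (S -> aSb applied 7 time(s), then S -> ab): S => aSb => aaSbb => aaaSbbb => aaaaSbbbb => aaaaaSbbbbb => aaaaaaSbbbbbb => aaaaaaaSbbbbbbb => aaaaaaaabbbbbbbb
Accepted

1


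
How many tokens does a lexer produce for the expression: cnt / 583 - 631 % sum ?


Scanning 'cnt / 583 - 631 % sum'
Token 1: 'cnt' -> identifier
Token 2: '/' -> operator
Token 3: '583' -> integer_literal
Token 4: '-' -> operator
Token 5: '631' -> integer_literal
Token 6: '%' -> operator
Token 7: 'sum' -> identifier
Total tokens: 7

7


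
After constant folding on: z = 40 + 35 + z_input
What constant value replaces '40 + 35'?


Identifying constant sub-expression:
  Original: z = 40 + 35 + z_input
  40 and 35 are both compile-time constants
  Evaluating: 40 + 35 = 75
  After folding: z = 75 + z_input

75


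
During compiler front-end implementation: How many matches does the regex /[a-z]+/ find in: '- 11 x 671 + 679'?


Pattern: /[a-z]+/ (identifiers)
Input: '- 11 x 671 + 679'
Scanning for matches:
  Match 1: 'x'
Total matches: 1

1


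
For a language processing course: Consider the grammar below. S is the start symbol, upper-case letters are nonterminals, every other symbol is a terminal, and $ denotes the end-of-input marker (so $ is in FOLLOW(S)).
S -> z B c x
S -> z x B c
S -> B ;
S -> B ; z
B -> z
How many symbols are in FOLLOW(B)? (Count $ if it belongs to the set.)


S is the start symbol and does not occur in any rule body, so FOLLOW(S) = {$}.
Examining every occurrence of B in a rule body:
  S -> z B c x : B is followed by terminal 'c' -> add 'c'
  S -> z x B c : B is followed by terminal 'c' -> add 'c' (already in the set)
  S -> B ; : B is followed by terminal ';' -> add ';'
  S -> B ; z : B is followed by terminal ';' -> add ';' (already in the set)
  B -> z : B does not occur in the body -> contributes nothing
FOLLOW(B) = {;, c}
Count: 2

2


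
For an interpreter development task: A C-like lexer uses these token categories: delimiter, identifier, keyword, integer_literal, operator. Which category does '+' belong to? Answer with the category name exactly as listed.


Token: '+'
Checking categories:
  identifier: no
  integer_literal: no
  operator: YES
  keyword: no
  delimiter: no
Category: operator

operator


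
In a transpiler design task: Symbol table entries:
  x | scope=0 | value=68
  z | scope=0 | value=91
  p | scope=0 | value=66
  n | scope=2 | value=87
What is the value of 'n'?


Searching symbol table for 'n':
  x | scope=0 | value=68
  z | scope=0 | value=91
  p | scope=0 | value=66
  n | scope=2 | value=87 <- MATCH
Found 'n' at scope 2 with value 87

87


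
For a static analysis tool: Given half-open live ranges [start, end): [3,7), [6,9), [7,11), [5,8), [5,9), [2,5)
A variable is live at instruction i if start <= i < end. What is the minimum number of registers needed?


Live ranges:
  Var0: [3, 7)
  Var1: [6, 9)
  Var2: [7, 11)
  Var3: [5, 8)
  Var4: [5, 9)
  Var5: [2, 5)
Sweep-line events (position, delta, active):
  pos=2 start -> active=1
  pos=3 start -> active=2
  pos=5 end -> active=1
  pos=5 start -> active=2
  pos=5 start -> active=3
  pos=6 start -> active=4
  pos=7 end -> active=3
  pos=7 start -> active=4
  pos=8 end -> active=3
  pos=9 end -> active=2
  pos=9 end -> active=1
  pos=11 end -> active=0
Maximum simultaneous active: 4
Minimum registers needed: 4

4


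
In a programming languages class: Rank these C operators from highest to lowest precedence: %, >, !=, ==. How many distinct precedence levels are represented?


Looking up precedence for each operator:
  % -> precedence 6
  > -> precedence 4
  != -> precedence 3
  == -> precedence 3
Sorted highest to lowest: %, >, !=, ==
Distinct precedence values: [6, 4, 3]
Number of distinct levels: 3

3


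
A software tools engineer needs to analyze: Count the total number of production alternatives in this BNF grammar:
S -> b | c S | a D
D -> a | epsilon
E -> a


Counting alternatives per rule:
  S: 3 alternative(s)
  D: 2 alternative(s)
  E: 1 alternative(s)
Sum: 3 + 2 + 1 = 6

6


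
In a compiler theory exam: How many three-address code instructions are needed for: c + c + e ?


Expression: c + c + e
Generating three-address code (respecting * over +/- precedence):
  Instruction 1: t1 = c + c
  Instruction 2: t2 = t1 + e
Total instructions: 2

2


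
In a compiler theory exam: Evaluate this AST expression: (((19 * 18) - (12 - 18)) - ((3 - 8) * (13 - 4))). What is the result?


Expression: (((19 * 18) - (12 - 18)) - ((3 - 8) * (13 - 4)))
Evaluating step by step:
  19 * 18 = 342
  12 - 18 = -6
  342 - -6 = 348
  3 - 8 = -5
  13 - 4 = 9
  -5 * 9 = -45
  348 - -45 = 393
Result: 393

393


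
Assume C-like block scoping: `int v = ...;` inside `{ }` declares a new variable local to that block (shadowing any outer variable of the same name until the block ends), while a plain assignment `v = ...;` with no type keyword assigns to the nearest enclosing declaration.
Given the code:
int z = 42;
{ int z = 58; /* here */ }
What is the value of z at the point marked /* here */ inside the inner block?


Analyzing scoping rules:
Outer scope: declares z = 42
Inner block: 'int z = 58;' declares a NEW z that shadows the outer one
Inside the block the inner declaration is in scope -> 58
Result: 58

58


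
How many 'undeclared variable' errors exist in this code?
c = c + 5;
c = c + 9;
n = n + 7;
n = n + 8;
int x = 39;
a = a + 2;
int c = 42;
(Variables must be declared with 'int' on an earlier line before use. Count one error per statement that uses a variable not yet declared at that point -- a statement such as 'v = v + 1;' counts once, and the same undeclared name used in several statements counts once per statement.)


Scanning code line by line:
  Line 1: use 'c' -> ERROR (undeclared)
  Line 2: use 'c' -> ERROR (undeclared)
  Line 3: use 'n' -> ERROR (undeclared)
  Line 4: use 'n' -> ERROR (undeclared)
  Line 5: declare 'x' -> declared = ['x']
  Line 6: use 'a' -> ERROR (undeclared)
  Line 7: declare 'c' -> declared = ['c', 'x']
Total undeclared variable errors: 5

5


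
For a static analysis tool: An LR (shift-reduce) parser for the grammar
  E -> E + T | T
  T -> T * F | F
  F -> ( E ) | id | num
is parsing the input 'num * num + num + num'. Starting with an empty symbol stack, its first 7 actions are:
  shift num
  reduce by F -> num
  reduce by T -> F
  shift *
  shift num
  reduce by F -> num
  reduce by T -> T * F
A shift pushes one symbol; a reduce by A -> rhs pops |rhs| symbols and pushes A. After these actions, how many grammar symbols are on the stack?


Tracking the symbol stack through each action:
  Action 1: shift 'num' : push -> stack = [num] (size 1)
  Action 2: reduce by F -> num : pop 1, push F -> stack = [F] (size 1)
  Action 3: reduce by T -> F : pop 1, push T -> stack = [T] (size 1)
  Action 4: shift '*' : push -> stack = [T, *] (size 2)
  Action 5: shift 'num' : push -> stack = [T, *, num] (size 3)
  Action 6: reduce by F -> num : pop 1, push F -> stack = [T, *, F] (size 3)
  Action 7: reduce by T -> T * F : pop 3, push T -> stack = [T] (size 1)
Final stack size: 1

1


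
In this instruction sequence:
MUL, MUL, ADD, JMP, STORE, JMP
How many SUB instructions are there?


Scanning instruction sequence for SUB:
  Position 1: MUL
  Position 2: MUL
  Position 3: ADD
  Position 4: JMP
  Position 5: STORE
  Position 6: JMP
Matches at positions: []
Total SUB count: 0

0


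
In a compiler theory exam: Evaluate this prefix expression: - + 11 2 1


Parsing prefix expression: - + 11 2 1
Step 1: Innermost operation '+ 11 2'
  11 + 2 = 13
Step 2: Outer operation '- [13] 1'
  13 - 1 = 12

12


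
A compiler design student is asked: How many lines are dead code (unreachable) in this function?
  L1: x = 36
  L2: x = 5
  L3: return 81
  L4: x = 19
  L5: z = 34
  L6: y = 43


Analyzing control flow:
  L1: reachable (before return)
  L2: reachable (before return)
  L3: reachable (return statement)
  L4: DEAD (after return at L3)
  L5: DEAD (after return at L3)
  L6: DEAD (after return at L3)
Return at L3, total lines = 6
Dead lines: L4 through L6
Count: 3

3


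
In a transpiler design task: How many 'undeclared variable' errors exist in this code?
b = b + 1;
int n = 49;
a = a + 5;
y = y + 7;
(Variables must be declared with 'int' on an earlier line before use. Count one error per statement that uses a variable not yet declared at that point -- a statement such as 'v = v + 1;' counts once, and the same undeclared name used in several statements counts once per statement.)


Scanning code line by line:
  Line 1: use 'b' -> ERROR (undeclared)
  Line 2: declare 'n' -> declared = ['n']
  Line 3: use 'a' -> ERROR (undeclared)
  Line 4: use 'y' -> ERROR (undeclared)
Total undeclared variable errors: 3

3


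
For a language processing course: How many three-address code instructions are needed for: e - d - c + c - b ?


Expression: e - d - c + c - b
Generating three-address code (respecting * over +/- precedence):
  Instruction 1: t1 = e - d
  Instruction 2: t2 = t1 - c
  Instruction 3: t3 = t2 + c
  Instruction 4: t4 = t3 - b
Total instructions: 4

4


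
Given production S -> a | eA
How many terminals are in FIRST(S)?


Production: S -> a | eA
Examining each alternative for leading terminals:
  S -> a : first terminal = 'a'
  S -> eA : first terminal = 'e'
FIRST(S) = {a, e}
Count: 2

2


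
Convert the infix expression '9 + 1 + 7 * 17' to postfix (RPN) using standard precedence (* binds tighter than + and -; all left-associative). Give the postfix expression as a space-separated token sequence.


Applying the shunting-yard algorithm:
  Operand 9 -> output
  Push '+' onto operator stack -> op-stack: [+]
  Operand 1 -> output
  See '+' (prec 1); top '+' (prec 1) >= it -> pop '+' to output
  Push '+' onto operator stack -> op-stack: [+]
  Operand 7 -> output
  Push '*' onto operator stack -> op-stack: [+, *]
  Operand 17 -> output
  End of input: pop '*' to output
  End of input: pop '+' to output
Postfix result: 9 1 + 7 17 * +

9 1 + 7 17 * +


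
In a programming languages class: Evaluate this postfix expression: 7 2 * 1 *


Processing tokens left to right:
Push 7, Push 2
Pop 7 and 2, compute 7 * 2 = 14, push 14
Push 1
Pop 14 and 1, compute 14 * 1 = 14, push 14
Stack result: 14

14


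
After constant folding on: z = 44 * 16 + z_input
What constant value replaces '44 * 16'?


Identifying constant sub-expression:
  Original: z = 44 * 16 + z_input
  44 and 16 are both compile-time constants
  Evaluating: 44 * 16 = 704
  After folding: z = 704 + z_input

704


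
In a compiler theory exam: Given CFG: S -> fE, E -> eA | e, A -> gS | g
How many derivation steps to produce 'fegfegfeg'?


Grammar: S -> fE, E -> eA | e, A -> gS | g
Deriving 'fegfegfeg':
Step 1: S -> fE => fE
Step 2: E -> eA => feA
Step 3: A -> gS => fegS
Step 4: S -> fE => fegfE
Step 5: E -> eA => fegfeA
Step 6: A -> gS => fegfegS
Step 7: S -> fE => fegfegfE
Step 8: E -> eA => fegfegfeA
Step 9: A -> g => fegfegfeg
Total derivation steps: 9

9


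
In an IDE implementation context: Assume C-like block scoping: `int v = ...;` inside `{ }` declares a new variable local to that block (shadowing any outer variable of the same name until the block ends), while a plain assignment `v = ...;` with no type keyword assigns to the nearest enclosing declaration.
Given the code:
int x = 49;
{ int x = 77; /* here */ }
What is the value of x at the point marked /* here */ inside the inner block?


Analyzing scoping rules:
Outer scope: declares x = 49
Inner block: 'int x = 77;' declares a NEW x that shadows the outer one
Inside the block the inner declaration is in scope -> 77
Result: 77

77


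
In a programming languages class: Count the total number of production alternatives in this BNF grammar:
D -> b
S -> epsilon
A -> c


Counting alternatives per rule:
  D: 1 alternative(s)
  S: 1 alternative(s)
  A: 1 alternative(s)
Sum: 1 + 1 + 1 = 3

3


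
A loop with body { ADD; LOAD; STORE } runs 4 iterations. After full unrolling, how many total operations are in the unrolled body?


Loop body operations: ADD, LOAD, STORE (3 ops per iteration)
Unrolling 4 iterations:
  Iteration 1: ADD, LOAD, STORE (3 ops)
  Iteration 2: ADD, LOAD, STORE (3 ops)
  Iteration 3: ADD, LOAD, STORE (3 ops)
  Iteration 4: ADD, LOAD, STORE (3 ops)
Total: 4 iterations * 3 ops/iter = 12 operations

12


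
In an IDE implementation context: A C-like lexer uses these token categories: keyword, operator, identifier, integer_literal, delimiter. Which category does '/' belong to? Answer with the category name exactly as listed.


Token: '/'
Checking categories:
  identifier: no
  integer_literal: no
  operator: YES
  keyword: no
  delimiter: no
Category: operator

operator


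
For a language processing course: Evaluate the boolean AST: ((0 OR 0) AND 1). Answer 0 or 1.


Step 1: Evaluate inner node
  0 OR 0 = 0
Step 2: Evaluate root node
  0 AND 1 = 0

0


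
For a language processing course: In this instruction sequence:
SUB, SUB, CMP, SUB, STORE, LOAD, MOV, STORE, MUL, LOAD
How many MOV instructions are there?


Scanning instruction sequence for MOV:
  Position 1: SUB
  Position 2: SUB
  Position 3: CMP
  Position 4: SUB
  Position 5: STORE
  Position 6: LOAD
  Position 7: MOV <- MATCH
  Position 8: STORE
  Position 9: MUL
  Position 10: LOAD
Matches at positions: [7]
Total MOV count: 1

1


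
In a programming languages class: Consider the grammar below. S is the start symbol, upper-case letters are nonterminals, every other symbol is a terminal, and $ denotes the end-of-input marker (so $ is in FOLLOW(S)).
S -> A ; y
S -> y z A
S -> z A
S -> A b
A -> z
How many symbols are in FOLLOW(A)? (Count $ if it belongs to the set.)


S is the start symbol and does not occur in any rule body, so FOLLOW(S) = {$}.
Examining every occurrence of A in a rule body:
  S -> A ; y : A is followed by terminal ';' -> add ';'
  S -> y z A : A is at the right end -> add FOLLOW(S) = {$}
  S -> z A : A is at the right end -> add FOLLOW(S) = {$} (already in the set)
  S -> A b : A is followed by terminal 'b' -> add 'b'
  A -> z : A does not occur in the body -> contributes nothing
FOLLOW(A) = {;, b, $}
Count: 3

3
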